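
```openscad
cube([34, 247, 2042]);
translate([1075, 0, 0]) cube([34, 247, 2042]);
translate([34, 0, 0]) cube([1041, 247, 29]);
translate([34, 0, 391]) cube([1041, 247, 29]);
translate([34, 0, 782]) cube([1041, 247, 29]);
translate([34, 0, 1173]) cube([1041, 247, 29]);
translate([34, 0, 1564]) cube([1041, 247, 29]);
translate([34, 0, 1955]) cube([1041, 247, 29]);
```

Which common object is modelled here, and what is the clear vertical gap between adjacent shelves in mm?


A bookshelf. The clear shelf gap is 362 mm.

Two tall side panels with 6 horizontal boards between them — a bookshelf. The first two shelf undersides are at z = 0 and z = 391; with shelf thickness 29, the clear gap is 391 − 0 − 29 = 362 mm.


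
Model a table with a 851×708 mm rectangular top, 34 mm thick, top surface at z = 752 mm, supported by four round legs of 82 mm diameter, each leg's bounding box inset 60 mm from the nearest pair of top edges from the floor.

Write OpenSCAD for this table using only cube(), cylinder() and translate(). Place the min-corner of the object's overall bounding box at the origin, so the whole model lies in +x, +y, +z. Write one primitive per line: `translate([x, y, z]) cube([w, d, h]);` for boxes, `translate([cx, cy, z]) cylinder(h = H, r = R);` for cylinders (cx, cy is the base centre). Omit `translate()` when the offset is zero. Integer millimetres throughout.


translate([0, 0, 718]) cube([851, 708, 34]);
translate([101, 101, 0]) cylinder(h = 718, r = 41);
translate([750, 101, 0]) cylinder(h = 718, r = 41);
translate([101, 607, 0]) cylinder(h = 718, r = 41);
translate([750, 607, 0]) cylinder(h = 718, r = 41);


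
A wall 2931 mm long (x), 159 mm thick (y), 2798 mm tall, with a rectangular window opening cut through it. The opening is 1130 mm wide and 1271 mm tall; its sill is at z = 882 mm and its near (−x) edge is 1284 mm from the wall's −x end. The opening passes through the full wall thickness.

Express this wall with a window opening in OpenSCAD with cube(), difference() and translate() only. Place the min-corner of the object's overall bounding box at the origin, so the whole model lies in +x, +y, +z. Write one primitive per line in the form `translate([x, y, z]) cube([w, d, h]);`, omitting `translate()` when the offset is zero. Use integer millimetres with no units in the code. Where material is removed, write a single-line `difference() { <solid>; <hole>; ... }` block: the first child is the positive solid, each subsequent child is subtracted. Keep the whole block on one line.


difference() { cube([2931, 159, 2798]); translate([1284, 0, 882]) cube([1130, 159, 1271]); }


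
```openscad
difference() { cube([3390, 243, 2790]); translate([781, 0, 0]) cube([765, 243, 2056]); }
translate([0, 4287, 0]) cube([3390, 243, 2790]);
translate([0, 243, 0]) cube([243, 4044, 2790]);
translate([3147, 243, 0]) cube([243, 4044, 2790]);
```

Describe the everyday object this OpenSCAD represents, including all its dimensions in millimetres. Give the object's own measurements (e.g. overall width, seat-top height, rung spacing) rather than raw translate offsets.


A single room: four walls, each 2790 mm tall and 243 mm thick, enclosing an outside footprint 3390×4530 mm (x × y), no floor or roof. The front and back walls (−y and +y sides) run the full x-width; the side walls fit between their inner faces. A door opening 765 mm wide and 2056 mm tall is cut through the front wall from the floor up, its −x edge 781 mm from the wall's −x end.


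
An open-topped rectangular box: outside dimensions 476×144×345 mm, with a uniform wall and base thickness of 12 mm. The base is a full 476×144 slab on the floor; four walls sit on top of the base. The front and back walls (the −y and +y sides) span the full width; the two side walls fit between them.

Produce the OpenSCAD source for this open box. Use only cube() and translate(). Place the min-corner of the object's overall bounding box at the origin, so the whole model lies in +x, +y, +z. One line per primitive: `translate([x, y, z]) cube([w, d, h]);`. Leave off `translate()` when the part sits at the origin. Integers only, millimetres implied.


cube([476, 144, 12]);
translate([0, 0, 12]) cube([476, 12, 333]);
translate([0, 132, 12]) cube([476, 12, 333]);
translate([0, 12, 12]) cube([12, 120, 333]);
translate([464, 12, 12]) cube([12, 120, 333]);


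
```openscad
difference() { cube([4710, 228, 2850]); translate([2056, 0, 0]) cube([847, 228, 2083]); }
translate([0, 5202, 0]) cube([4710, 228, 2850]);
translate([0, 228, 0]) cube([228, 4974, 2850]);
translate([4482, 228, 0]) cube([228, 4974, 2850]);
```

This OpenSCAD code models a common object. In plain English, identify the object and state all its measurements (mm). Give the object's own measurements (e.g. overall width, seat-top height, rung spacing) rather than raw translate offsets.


A single room: four walls, each 2850 mm tall and 228 mm thick, enclosing an outside footprint 4710×5430 mm (x × y), no floor or roof. The front and back walls (−y and +y sides) run the full x-width; the side walls fit between their inner faces. A door opening 847 mm wide and 2083 mm tall is cut through the front wall from the floor up, its −x edge 2056 mm from the wall's −x end.


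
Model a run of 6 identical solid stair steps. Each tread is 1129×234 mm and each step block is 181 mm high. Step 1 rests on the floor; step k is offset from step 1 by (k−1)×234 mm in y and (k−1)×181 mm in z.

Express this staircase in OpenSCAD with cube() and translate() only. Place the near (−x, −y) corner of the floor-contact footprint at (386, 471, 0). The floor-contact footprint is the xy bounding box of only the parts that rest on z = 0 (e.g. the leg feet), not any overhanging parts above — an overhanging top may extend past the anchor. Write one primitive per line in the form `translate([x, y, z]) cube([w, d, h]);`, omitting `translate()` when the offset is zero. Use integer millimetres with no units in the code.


translate([386, 471, 0]) cube([1129, 234, 181]);
translate([386, 705, 181]) cube([1129, 234, 181]);
translate([386, 939, 362]) cube([1129, 234, 181]);
translate([386, 1173, 543]) cube([1129, 234, 181]);
translate([386, 1407, 724]) cube([1129, 234, 181]);
translate([386, 1641, 905]) cube([1129, 234, 181]);


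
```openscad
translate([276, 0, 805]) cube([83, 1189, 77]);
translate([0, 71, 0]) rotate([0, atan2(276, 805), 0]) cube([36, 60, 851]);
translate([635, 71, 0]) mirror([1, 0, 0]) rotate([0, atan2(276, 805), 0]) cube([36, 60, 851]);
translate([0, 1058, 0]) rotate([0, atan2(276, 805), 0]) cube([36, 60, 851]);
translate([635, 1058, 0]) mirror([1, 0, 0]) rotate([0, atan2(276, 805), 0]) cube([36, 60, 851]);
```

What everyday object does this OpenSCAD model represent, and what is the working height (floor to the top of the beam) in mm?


A sawhorse. The overall height is 882 mm.

A beam across two mirrored pairs of raked legs — a sawhorse. The beam's underside is at z = 805 (matching the legs' vertical rise in atan2(276, 805)) and the beam is 77 mm tall, so its top is at 805 + 77 = 882 mm. The raked legs top out at the beam's underside, so that is the highest point.


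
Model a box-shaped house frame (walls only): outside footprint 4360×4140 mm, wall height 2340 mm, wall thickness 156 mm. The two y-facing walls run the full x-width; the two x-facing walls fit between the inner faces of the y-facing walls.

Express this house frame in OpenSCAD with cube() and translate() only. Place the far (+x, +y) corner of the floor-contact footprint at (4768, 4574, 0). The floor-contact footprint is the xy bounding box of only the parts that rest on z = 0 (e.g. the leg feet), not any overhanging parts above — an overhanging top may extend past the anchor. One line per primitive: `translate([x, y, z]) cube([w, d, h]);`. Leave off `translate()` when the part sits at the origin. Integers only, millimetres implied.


translate([408, 434, 0]) cube([4360, 156, 2340]);
translate([408, 4418, 0]) cube([4360, 156, 2340]);
translate([408, 590, 0]) cube([156, 3828, 2340]);
translate([4612, 590, 0]) cube([156, 3828, 2340]);


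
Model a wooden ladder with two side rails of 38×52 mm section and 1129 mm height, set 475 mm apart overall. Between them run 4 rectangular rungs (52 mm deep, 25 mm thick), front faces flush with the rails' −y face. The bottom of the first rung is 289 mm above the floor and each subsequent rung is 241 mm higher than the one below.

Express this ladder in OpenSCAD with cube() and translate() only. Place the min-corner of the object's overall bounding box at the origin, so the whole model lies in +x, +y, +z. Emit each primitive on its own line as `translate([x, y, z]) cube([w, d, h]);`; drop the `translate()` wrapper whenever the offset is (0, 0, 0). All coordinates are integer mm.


cube([38, 52, 1129]);
translate([437, 0, 0]) cube([38, 52, 1129]);
translate([38, 0, 289]) cube([399, 52, 25]);
translate([38, 0, 530]) cube([399, 52, 25]);
translate([38, 0, 771]) cube([399, 52, 25]);
translate([38, 0, 1012]) cube([399, 52, 25]);


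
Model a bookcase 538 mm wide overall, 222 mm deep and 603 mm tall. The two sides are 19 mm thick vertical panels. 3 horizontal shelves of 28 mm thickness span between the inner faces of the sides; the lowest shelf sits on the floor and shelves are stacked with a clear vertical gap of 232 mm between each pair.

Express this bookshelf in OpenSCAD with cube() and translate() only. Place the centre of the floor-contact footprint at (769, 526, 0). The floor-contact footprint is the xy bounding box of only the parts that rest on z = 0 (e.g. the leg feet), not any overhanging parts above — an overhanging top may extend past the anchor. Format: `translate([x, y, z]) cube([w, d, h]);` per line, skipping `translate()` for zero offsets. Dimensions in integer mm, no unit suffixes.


translate([500, 415, 0]) cube([19, 222, 603]);
translate([1019, 415, 0]) cube([19, 222, 603]);
translate([519, 415, 0]) cube([500, 222, 28]);
translate([519, 415, 260]) cube([500, 222, 28]);
translate([519, 415, 520]) cube([500, 222, 28]);


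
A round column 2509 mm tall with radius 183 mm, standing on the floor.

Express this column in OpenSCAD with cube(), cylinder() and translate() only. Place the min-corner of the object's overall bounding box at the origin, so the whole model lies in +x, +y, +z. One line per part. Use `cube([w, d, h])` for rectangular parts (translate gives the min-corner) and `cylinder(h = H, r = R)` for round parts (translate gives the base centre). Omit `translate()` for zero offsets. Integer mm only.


translate([183, 183, 0]) cylinder(h = 2509, r = 183);


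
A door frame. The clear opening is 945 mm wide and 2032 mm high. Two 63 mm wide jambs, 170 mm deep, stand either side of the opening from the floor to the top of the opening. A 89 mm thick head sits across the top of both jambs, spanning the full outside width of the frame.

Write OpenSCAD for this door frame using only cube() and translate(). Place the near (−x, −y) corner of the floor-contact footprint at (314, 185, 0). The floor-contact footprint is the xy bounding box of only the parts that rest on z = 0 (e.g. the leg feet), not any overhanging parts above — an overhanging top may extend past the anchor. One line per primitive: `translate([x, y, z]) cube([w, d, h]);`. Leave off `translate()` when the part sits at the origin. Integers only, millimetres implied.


translate([314, 185, 0]) cube([63, 170, 2032]);
translate([1322, 185, 0]) cube([63, 170, 2032]);
translate([314, 185, 2032]) cube([1071, 170, 89]);


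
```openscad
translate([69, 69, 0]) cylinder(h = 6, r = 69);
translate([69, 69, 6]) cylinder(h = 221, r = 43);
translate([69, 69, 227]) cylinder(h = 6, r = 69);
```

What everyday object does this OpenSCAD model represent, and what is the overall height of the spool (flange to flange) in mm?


A spool. The overall height is 233 mm.

Three coaxial cylinders, large–small–large — a spool. Two 6 mm flanges and a 221 mm core give 6 + 221 + 6 = 233 mm.


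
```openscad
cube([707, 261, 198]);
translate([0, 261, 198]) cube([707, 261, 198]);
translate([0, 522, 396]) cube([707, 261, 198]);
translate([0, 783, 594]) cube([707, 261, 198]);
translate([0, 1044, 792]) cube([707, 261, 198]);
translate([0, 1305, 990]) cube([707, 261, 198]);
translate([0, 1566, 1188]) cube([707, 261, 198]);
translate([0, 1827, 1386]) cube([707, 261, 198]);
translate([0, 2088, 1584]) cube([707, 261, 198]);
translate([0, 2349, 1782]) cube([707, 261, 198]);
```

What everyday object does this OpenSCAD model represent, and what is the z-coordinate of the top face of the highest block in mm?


A staircase. The total rise is 1980 mm.

10 identical blocks, each offset up and back from the previous — a staircase. Each step is 198 mm tall and there are 10 of them, so the total rise is 10 × 198 = 1980 mm.


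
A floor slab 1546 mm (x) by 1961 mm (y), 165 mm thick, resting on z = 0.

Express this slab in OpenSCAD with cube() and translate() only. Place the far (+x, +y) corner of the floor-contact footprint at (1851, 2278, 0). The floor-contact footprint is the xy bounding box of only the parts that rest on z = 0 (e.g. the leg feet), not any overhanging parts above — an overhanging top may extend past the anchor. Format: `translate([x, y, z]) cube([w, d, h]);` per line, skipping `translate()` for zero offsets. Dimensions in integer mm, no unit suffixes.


translate([305, 317, 0]) cube([1546, 1961, 165]);


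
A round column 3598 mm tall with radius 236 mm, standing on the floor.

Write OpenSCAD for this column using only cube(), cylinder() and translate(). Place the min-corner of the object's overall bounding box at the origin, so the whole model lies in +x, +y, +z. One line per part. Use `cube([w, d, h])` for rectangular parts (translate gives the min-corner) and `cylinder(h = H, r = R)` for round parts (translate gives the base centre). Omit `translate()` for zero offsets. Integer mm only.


translate([236, 236, 0]) cylinder(h = 3598, r = 236);


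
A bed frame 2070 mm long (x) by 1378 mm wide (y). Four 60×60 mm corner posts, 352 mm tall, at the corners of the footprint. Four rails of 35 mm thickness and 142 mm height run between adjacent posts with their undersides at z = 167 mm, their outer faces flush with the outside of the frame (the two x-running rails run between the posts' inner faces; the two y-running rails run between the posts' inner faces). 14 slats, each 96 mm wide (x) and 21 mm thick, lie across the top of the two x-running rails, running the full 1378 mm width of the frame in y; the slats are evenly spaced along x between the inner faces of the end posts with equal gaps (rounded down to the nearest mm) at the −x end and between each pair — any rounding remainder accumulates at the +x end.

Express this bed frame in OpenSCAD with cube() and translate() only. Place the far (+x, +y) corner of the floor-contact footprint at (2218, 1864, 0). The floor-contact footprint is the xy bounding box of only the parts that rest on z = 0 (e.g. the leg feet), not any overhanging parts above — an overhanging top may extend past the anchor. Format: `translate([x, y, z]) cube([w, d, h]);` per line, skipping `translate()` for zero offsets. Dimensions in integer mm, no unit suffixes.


translate([148, 486, 0]) cube([60, 60, 352]);
translate([148, 1804, 0]) cube([60, 60, 352]);
translate([2158, 486, 0]) cube([60, 60, 352]);
translate([2158, 1804, 0]) cube([60, 60, 352]);
translate([208, 486, 167]) cube([1950, 35, 142]);
translate([208, 1829, 167]) cube([1950, 35, 142]);
translate([148, 546, 167]) cube([35, 1258, 142]);
translate([2183, 546, 167]) cube([35, 1258, 142]);
translate([248, 486, 309]) cube([96, 1378, 21]);
translate([384, 486, 309]) cube([96, 1378, 21]);
translate([520, 486, 309]) cube([96, 1378, 21]);
translate([656, 486, 309]) cube([96, 1378, 21]);
translate([792, 486, 309]) cube([96, 1378, 21]);
translate([928, 486, 309]) cube([96, 1378, 21]);
translate([1064, 486, 309]) cube([96, 1378, 21]);
translate([1200, 486, 309]) cube([96, 1378, 21]);
translate([1336, 486, 309]) cube([96, 1378, 21]);
translate([1472, 486, 309]) cube([96, 1378, 21]);
translate([1608, 486, 309]) cube([96, 1378, 21]);
translate([1744, 486, 309]) cube([96, 1378, 21]);
translate([1880, 486, 309]) cube([96, 1378, 21]);
translate([2016, 486, 309]) cube([96, 1378, 21]);


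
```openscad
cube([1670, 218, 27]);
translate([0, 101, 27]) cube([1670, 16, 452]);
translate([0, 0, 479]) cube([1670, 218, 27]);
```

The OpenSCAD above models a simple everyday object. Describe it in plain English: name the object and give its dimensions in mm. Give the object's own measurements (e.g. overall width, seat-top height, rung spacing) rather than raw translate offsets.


An I-beam lying along x, 1670 mm long. Overall section height 506 mm. Two flanges 218 mm wide (y) and 27 mm thick, one on the floor and one at the top; a web 16 mm thick runs between them, centred on the flange width.


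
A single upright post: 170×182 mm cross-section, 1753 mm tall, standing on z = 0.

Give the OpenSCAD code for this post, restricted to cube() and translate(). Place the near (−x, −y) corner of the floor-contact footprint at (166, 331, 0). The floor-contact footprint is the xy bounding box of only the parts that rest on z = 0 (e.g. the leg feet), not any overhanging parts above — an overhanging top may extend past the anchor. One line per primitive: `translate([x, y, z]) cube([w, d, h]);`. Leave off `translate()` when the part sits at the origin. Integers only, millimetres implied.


translate([166, 331, 0]) cube([170, 182, 1753]);


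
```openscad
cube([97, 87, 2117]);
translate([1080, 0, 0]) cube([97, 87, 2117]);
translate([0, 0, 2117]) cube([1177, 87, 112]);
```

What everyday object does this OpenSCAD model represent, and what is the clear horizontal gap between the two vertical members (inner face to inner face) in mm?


A door frame. The clear opening width is 983 mm.

Two 2117 mm tall posts with a header on top — a door frame. The left jamb is 97 mm wide at x = 0; the right jamb starts at x = 1080. The clear opening is 1080 − 97 = 983 mm.


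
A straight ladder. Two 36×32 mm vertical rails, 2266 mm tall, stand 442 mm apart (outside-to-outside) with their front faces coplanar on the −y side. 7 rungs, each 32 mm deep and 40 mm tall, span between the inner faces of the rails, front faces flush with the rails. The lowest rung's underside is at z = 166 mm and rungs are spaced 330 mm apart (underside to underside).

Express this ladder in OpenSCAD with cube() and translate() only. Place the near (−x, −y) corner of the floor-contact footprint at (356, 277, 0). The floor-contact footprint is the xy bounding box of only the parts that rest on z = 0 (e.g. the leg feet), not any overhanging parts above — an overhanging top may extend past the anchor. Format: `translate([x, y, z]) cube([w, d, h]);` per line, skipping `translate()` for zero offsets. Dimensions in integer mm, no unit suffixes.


translate([356, 277, 0]) cube([36, 32, 2266]);
translate([762, 277, 0]) cube([36, 32, 2266]);
translate([392, 277, 166]) cube([370, 32, 40]);
translate([392, 277, 496]) cube([370, 32, 40]);
translate([392, 277, 826]) cube([370, 32, 40]);
translate([392, 277, 1156]) cube([370, 32, 40]);
translate([392, 277, 1486]) cube([370, 32, 40]);
translate([392, 277, 1816]) cube([370, 32, 40]);
translate([392, 277, 2146]) cube([370, 32, 40]);


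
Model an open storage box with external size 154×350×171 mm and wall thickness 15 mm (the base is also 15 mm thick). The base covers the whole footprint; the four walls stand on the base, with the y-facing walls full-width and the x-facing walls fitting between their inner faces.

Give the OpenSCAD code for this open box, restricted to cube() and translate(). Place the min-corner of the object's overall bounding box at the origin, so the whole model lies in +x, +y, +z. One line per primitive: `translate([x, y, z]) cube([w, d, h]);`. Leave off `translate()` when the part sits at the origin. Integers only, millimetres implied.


cube([154, 350, 15]);
translate([0, 0, 15]) cube([154, 15, 156]);
translate([0, 335, 15]) cube([154, 15, 156]);
translate([0, 15, 15]) cube([15, 320, 156]);
translate([139, 15, 15]) cube([15, 320, 156]);


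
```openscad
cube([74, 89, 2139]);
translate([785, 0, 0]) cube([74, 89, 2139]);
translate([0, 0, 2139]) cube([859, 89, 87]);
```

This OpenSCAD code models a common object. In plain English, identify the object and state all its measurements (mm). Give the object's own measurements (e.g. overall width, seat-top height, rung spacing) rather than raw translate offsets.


A door frame. The clear opening is 711 mm wide and 2139 mm high. Two 74 mm wide jambs, 89 mm deep, stand either side of the opening from the floor to the top of the opening. A 87 mm thick head sits across the top of both jambs, spanning the full outside width of the frame.


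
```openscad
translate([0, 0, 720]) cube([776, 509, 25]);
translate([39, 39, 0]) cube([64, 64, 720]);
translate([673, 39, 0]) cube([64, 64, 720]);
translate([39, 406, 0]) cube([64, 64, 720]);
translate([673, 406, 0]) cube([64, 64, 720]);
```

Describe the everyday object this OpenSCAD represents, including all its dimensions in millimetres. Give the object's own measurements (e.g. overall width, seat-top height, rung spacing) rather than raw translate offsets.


A table: top 776 mm (x) × 509 mm (y), 25 mm thick, upper face at z = 745 mm, on four 64×64 mm square legs, each inset 39 mm from the nearest pair of top edges from z = 0 to the bottom of the top.


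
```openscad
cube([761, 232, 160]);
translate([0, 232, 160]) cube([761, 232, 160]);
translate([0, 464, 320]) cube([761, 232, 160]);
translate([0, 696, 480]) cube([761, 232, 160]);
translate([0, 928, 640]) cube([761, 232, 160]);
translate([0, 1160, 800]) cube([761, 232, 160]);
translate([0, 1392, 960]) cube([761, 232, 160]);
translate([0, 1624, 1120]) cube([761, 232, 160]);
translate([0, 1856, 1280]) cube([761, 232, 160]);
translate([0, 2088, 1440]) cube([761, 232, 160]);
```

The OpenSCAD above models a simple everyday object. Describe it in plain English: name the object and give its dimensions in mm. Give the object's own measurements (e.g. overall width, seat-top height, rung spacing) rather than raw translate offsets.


A straight staircase of 10 solid steps. Each step is 761 mm wide (x), 232 mm deep (y, the going) and 160 mm tall (the rise). The first step rests on the floor; each subsequent step sits one going further in +y and one rise higher in +z, directly behind and above the previous step with no overlap.


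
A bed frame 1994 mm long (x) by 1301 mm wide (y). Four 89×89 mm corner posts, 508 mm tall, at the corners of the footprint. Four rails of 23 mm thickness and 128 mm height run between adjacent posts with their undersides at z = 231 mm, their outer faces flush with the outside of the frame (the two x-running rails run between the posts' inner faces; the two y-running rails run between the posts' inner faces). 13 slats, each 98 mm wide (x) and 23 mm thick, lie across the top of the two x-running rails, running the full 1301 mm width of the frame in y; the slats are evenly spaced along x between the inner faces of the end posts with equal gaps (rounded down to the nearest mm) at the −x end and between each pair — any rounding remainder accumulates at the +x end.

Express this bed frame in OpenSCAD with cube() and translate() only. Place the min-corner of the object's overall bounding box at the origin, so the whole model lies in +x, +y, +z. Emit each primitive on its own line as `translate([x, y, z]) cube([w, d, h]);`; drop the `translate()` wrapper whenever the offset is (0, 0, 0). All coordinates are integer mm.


// slat z = rail_z + rail_h = 231 + 128 = 359
// slat gap = ⌊(1816 − 13·98) / 14⌋ = 38
cube([89, 89, 508]);
translate([0, 1212, 0]) cube([89, 89, 508]);
translate([1905, 0, 0]) cube([89, 89, 508]);
translate([1905, 1212, 0]) cube([89, 89, 508]);
translate([89, 0, 231]) cube([1816, 23, 128]);
translate([89, 1278, 231]) cube([1816, 23, 128]);
translate([0, 89, 231]) cube([23, 1123, 128]);
translate([1971, 89, 231]) cube([23, 1123, 128]);
translate([127, 0, 359]) cube([98, 1301, 23]);
translate([263, 0, 359]) cube([98, 1301, 23]);
translate([399, 0, 359]) cube([98, 1301, 23]);
translate([535, 0, 359]) cube([98, 1301, 23]);
translate([671, 0, 359]) cube([98, 1301, 23]);
translate([807, 0, 359]) cube([98, 1301, 23]);
translate([943, 0, 359]) cube([98, 1301, 23]);
translate([1079, 0, 359]) cube([98, 1301, 23]);
translate([1215, 0, 359]) cube([98, 1301, 23]);
translate([1351, 0, 359]) cube([98, 1301, 23]);
translate([1487, 0, 359]) cube([98, 1301, 23]);
translate([1623, 0, 359]) cube([98, 1301, 23]);
translate([1759, 0, 359]) cube([98, 1301, 23]);


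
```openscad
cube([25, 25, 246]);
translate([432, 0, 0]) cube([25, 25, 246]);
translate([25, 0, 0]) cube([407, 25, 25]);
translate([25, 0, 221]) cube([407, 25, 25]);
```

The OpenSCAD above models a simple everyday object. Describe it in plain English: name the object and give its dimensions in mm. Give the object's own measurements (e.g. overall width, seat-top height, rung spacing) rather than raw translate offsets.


A rectangular picture frame lying in the x–z plane (depth along y). The opening is 407 mm wide (x) by 196 mm tall (z), surrounded by a border 25 mm wide on all four sides. The frame is 25 mm deep and is made of two full-height vertical stiles with two horizontal rails fitted between them.


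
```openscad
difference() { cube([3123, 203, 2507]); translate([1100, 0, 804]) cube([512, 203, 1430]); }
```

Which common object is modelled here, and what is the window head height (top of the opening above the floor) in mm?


A wall with a window opening. The window head height is 2234 mm.

A wall with a rectangular opening subtracted — a window. Sill at z = 804, opening 1430 mm tall, so the head is at 804 + 1430 = 2234 mm.


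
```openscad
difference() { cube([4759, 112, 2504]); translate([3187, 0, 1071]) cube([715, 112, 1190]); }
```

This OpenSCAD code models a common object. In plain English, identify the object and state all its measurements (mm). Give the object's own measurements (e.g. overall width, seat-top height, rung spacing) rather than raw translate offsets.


A wall 4759 mm long (x), 112 mm thick (y), 2504 mm tall, with a rectangular window opening cut through it. The opening is 715 mm wide and 1190 mm tall; its sill is at z = 1071 mm and its near (−x) edge is 3187 mm from the wall's −x end. The opening passes through the full wall thickness.


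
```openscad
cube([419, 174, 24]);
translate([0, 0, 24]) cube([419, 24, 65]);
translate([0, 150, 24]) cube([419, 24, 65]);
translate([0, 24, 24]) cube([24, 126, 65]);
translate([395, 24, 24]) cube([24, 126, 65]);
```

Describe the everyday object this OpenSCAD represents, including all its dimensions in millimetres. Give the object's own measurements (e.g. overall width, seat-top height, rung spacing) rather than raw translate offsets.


An open-topped rectangular box: outside dimensions 419×174×89 mm, with a uniform wall and base thickness of 24 mm. The base is a full 419×174 slab on the floor; four walls sit on top of the base. The front and back walls (the −y and +y sides) span the full width; the two side walls fit between them.


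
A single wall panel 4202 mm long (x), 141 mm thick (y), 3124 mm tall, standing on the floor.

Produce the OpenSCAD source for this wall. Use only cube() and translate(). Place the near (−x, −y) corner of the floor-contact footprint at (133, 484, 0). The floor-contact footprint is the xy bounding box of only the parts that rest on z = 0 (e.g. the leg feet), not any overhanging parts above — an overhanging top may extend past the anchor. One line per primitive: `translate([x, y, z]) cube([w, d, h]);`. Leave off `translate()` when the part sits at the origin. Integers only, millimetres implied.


translate([133, 484, 0]) cube([4202, 141, 3124]);


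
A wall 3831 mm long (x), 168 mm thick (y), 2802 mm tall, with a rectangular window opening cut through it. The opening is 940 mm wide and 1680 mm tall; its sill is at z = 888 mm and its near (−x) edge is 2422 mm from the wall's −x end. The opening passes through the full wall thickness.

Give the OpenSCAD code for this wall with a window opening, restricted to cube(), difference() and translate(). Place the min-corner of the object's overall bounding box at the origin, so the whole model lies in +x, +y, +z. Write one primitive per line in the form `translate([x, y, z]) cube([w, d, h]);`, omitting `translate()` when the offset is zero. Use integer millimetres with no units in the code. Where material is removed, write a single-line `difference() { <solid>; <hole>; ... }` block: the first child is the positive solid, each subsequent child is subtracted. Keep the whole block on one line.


difference() { cube([3831, 168, 2802]); translate([2422, 0, 888]) cube([940, 168, 1680]); }


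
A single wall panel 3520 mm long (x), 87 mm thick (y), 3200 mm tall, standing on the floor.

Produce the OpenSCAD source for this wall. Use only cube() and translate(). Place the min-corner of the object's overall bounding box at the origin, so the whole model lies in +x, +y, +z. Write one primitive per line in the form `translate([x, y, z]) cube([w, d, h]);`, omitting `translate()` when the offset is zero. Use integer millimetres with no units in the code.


cube([3520, 87, 3200]);


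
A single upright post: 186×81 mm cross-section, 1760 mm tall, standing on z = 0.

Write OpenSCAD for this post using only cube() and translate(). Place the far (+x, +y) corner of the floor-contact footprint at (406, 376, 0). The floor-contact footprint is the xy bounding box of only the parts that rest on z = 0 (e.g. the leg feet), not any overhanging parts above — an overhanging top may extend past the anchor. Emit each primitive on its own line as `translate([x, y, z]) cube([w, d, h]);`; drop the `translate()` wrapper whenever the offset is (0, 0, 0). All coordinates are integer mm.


translate([220, 295, 0]) cube([186, 81, 1760]);


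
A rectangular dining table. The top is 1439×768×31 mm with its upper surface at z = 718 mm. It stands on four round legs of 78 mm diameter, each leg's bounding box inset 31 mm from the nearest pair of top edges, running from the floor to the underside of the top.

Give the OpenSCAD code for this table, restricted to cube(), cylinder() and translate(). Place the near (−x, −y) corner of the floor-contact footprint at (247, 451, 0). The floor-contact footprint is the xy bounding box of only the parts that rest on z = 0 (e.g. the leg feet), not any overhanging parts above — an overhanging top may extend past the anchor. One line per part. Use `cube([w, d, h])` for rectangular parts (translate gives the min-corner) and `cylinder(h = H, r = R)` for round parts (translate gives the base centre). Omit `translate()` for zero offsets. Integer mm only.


translate([216, 420, 687]) cube([1439, 768, 31]);
translate([286, 490, 0]) cylinder(h = 687, r = 39);
translate([1585, 490, 0]) cylinder(h = 687, r = 39);
translate([286, 1118, 0]) cylinder(h = 687, r = 39);
translate([1585, 1118, 0]) cylinder(h = 687, r = 39);


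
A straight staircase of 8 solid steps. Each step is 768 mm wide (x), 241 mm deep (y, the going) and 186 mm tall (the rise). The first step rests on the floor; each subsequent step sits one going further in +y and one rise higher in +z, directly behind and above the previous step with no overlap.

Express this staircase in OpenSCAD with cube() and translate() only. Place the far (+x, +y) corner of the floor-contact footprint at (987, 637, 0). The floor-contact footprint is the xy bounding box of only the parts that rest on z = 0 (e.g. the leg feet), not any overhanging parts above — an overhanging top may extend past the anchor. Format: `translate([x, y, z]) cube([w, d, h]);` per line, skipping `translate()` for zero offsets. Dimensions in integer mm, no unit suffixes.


translate([219, 396, 0]) cube([768, 241, 186]);
translate([219, 637, 186]) cube([768, 241, 186]);
translate([219, 878, 372]) cube([768, 241, 186]);
translate([219, 1119, 558]) cube([768, 241, 186]);
translate([219, 1360, 744]) cube([768, 241, 186]);
translate([219, 1601, 930]) cube([768, 241, 186]);
translate([219, 1842, 1116]) cube([768, 241, 186]);
translate([219, 2083, 1302]) cube([768, 241, 186]);


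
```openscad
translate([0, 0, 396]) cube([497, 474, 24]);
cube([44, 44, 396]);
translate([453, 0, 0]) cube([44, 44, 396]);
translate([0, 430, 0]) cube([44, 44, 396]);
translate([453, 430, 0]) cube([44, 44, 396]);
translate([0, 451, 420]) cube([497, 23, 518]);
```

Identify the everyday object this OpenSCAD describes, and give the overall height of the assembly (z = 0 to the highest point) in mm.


A chair. The overall height is 938 mm.

A slab on four corner posts with a tall panel at the back — a chair. The seat slab sits at z = 396 with thickness 24, and the 518 mm backrest starts at the seat top, so the overall height is 396 + 24 + 518 = 938 mm.


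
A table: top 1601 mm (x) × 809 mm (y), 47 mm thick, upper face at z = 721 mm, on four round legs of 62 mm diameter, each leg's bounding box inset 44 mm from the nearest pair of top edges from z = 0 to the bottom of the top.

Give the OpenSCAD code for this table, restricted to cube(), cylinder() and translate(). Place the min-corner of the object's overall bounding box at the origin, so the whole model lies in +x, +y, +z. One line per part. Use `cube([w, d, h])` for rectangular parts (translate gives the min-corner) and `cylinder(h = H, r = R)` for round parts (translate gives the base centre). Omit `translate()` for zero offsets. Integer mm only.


translate([0, 0, 674]) cube([1601, 809, 47]);
translate([75, 75, 0]) cylinder(h = 674, r = 31);
translate([1526, 75, 0]) cylinder(h = 674, r = 31);
translate([75, 734, 0]) cylinder(h = 674, r = 31);
translate([1526, 734, 0]) cylinder(h = 674, r = 31);


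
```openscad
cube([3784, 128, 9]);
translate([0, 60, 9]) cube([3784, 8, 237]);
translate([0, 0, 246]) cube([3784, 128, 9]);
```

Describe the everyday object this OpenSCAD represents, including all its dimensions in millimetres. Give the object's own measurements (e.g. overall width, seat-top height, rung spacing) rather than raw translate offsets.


An I-beam lying along x, 3784 mm long. Overall section height 255 mm. Two flanges 128 mm wide (y) and 9 mm thick, one on the floor and one at the top; a web 8 mm thick runs between them, centred on the flange width.


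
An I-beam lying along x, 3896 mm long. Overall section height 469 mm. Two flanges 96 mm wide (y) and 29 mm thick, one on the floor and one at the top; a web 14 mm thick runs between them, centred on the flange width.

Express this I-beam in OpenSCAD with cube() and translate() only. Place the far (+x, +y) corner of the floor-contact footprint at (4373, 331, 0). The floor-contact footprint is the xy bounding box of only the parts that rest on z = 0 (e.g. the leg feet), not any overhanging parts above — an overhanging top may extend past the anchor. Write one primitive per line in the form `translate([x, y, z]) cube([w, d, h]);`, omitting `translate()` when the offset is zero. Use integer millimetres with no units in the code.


translate([477, 235, 0]) cube([3896, 96, 29]);
translate([477, 276, 29]) cube([3896, 14, 411]);
translate([477, 235, 440]) cube([3896, 96, 29]);


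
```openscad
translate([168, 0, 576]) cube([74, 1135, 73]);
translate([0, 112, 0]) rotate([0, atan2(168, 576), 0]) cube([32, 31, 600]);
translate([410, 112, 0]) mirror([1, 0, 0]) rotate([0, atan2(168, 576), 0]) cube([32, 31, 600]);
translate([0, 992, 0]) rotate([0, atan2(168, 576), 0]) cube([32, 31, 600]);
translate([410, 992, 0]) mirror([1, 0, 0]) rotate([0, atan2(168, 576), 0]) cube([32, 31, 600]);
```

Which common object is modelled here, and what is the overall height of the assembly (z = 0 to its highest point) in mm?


A sawhorse. The overall height is 649 mm.

A beam across two mirrored pairs of raked legs — a sawhorse. The beam's underside is at z = 576 (matching the legs' vertical rise in atan2(168, 576)) and the beam is 73 mm tall, so its top is at 576 + 73 = 649 mm. The raked legs top out at the beam's underside, so that is the highest point.


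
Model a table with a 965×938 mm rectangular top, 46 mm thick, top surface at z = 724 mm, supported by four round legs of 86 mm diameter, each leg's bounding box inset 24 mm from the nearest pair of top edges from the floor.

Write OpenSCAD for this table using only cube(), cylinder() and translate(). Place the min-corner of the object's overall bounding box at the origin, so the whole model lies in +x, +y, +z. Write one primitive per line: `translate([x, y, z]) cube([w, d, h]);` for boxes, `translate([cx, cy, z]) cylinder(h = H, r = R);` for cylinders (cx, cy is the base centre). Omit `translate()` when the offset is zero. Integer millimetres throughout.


translate([0, 0, 678]) cube([965, 938, 46]);
translate([67, 67, 0]) cylinder(h = 678, r = 43);
translate([898, 67, 0]) cylinder(h = 678, r = 43);
translate([67, 871, 0]) cylinder(h = 678, r = 43);
translate([898, 871, 0]) cylinder(h = 678, r = 43);


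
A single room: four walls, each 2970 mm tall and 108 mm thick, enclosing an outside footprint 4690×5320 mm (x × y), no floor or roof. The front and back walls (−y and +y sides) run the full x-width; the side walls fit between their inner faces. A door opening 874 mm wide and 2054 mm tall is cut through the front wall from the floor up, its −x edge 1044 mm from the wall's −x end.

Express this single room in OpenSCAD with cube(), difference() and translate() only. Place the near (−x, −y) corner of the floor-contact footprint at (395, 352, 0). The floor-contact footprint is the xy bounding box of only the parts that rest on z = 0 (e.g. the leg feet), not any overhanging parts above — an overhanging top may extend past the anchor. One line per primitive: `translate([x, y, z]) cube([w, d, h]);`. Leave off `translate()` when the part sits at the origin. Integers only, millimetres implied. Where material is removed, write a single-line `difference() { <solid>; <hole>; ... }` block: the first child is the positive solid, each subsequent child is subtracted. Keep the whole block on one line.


difference() { translate([395, 352, 0]) cube([4690, 108, 2970]); translate([1439, 352, 0]) cube([874, 108, 2054]); }
translate([395, 5564, 0]) cube([4690, 108, 2970]);
translate([395, 460, 0]) cube([108, 5104, 2970]);
translate([4977, 460, 0]) cube([108, 5104, 2970]);


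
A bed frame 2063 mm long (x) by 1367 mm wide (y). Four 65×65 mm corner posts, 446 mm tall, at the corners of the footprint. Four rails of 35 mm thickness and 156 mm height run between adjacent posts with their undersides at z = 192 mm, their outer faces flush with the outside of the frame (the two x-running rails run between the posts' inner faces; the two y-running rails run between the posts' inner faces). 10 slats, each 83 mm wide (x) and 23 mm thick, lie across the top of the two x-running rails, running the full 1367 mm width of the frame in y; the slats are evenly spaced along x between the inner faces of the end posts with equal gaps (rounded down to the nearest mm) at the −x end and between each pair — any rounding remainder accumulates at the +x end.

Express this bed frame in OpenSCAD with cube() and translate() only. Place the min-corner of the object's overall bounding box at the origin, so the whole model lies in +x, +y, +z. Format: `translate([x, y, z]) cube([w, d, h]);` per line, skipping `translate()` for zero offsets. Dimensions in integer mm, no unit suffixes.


cube([65, 65, 446]);
translate([0, 1302, 0]) cube([65, 65, 446]);
translate([1998, 0, 0]) cube([65, 65, 446]);
translate([1998, 1302, 0]) cube([65, 65, 446]);
translate([65, 0, 192]) cube([1933, 35, 156]);
translate([65, 1332, 192]) cube([1933, 35, 156]);
translate([0, 65, 192]) cube([35, 1237, 156]);
translate([2028, 65, 192]) cube([35, 1237, 156]);
translate([165, 0, 348]) cube([83, 1367, 23]);
translate([348, 0, 348]) cube([83, 1367, 23]);
translate([531, 0, 348]) cube([83, 1367, 23]);
translate([714, 0, 348]) cube([83, 1367, 23]);
translate([897, 0, 348]) cube([83, 1367, 23]);
translate([1080, 0, 348]) cube([83, 1367, 23]);
translate([1263, 0, 348]) cube([83, 1367, 23]);
translate([1446, 0, 348]) cube([83, 1367, 23]);
translate([1629, 0, 348]) cube([83, 1367, 23]);
translate([1812, 0, 348]) cube([83, 1367, 23]);
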